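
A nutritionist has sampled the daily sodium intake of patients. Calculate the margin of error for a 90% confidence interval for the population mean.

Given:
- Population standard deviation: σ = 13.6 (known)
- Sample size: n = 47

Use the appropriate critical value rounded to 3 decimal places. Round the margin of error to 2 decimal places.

The population standard deviation σ is known, so use the z-interval margin of error formula.

For 90% confidence, z* = 1.645 (from standard normal table)

Margin of error formula for z-interval: E = z* × σ/√n

E = 1.645 × 13.6/√47
  = 1.645 × 1.983764
  = 3.2633

Rounded to 2 decimal places:

3.26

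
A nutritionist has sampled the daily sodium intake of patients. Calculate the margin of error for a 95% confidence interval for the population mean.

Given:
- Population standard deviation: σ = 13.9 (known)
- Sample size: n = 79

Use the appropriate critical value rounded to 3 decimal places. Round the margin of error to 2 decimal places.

The population standard deviation σ is known, so use the z-interval margin of error formula.

For 95% confidence, z* = 1.96 (from standard normal table)

Margin of error formula for z-interval: E = z* × σ/√n

E = 1.96 × 13.9/√79
  = 1.96 × 1.563872
  = 3.0652

Rounded to 2 decimal places:

3.07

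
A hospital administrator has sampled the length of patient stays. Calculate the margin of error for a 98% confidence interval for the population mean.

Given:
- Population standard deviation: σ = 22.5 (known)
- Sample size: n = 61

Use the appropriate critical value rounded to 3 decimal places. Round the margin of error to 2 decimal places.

The population standard deviation σ is known, so use the z-interval margin of error formula.

For 98% confidence, z* = 2.326 (from standard normal table)

Margin of error formula for z-interval: E = z* × σ/√n

E = 2.326 × 22.5/√61
  = 2.326 × 2.880830
  = 6.7008

Rounded to 2 decimal places:

6.70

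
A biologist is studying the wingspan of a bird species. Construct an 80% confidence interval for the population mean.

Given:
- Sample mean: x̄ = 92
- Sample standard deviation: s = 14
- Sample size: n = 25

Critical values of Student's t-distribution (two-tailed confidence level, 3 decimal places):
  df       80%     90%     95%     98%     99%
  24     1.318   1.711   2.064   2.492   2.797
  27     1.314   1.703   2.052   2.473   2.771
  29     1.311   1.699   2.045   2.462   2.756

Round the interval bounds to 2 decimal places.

The population standard deviation σ is unknown (only the sample standard deviation s is given), so use a t-interval with df = n - 1 = 25 - 1 = 24.

For 80% confidence with df = 24, t* = 1.318 (from t-table)

Standard error: SE = s/√n = 14/√25 = 2.800000

Margin of error: E = t* × SE = 1.318 × 2.800000 = 3.6904

T-interval: x̄ ± E = 92 ± 3.6904 = (88.3096, 95.6904)

Rounded to 2 decimal places:

(88.31, 95.69)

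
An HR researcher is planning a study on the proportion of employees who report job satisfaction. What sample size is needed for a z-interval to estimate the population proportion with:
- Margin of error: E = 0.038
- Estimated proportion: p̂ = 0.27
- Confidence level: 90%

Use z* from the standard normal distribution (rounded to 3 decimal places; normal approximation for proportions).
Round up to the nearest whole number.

Using z* for proportion z-interval (normal approximation).

For 90% confidence, z* = 1.645 (from standard normal table)

Sample size formula for proportion z-interval: n = z*²p̂(1-p̂)/E²

n = 1.645² × 0.27 × 0.73 / 0.038²
  = 2.706025 × 0.1971 / 0.001444
  = 369.3612

Round up to the nearest whole number: n = 370

370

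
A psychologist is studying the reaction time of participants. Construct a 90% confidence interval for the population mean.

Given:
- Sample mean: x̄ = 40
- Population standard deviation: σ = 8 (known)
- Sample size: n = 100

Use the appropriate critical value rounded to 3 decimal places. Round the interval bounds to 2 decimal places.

The population standard deviation σ is known, so use a z-interval (standard normal critical value).

For 90% confidence, z* = 1.645 (from standard normal table)

Standard error: SE = σ/√n = 8/√100 = 0.800000

Margin of error: E = z* × SE = 1.645 × 0.800000 = 1.3160

Z-interval: x̄ ± E = 40 ± 1.3160 = (38.6840, 41.3160)

Rounded to 2 decimal places:

(38.68, 41.32)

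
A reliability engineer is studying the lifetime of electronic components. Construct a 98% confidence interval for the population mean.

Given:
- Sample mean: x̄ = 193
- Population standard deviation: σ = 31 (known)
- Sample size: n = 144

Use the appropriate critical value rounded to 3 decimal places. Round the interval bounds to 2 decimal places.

The population standard deviation σ is known, so use a z-interval (standard normal critical value).

For 98% confidence, z* = 2.326 (from standard normal table)

Standard error: SE = σ/√n = 31/√144 = 2.583333

Margin of error: E = z* × SE = 2.326 × 2.583333 = 6.0088

Z-interval: x̄ ± E = 193 ± 6.0088 = (186.9912, 199.0088)

Rounded to 2 decimal places:

(186.99, 199.01)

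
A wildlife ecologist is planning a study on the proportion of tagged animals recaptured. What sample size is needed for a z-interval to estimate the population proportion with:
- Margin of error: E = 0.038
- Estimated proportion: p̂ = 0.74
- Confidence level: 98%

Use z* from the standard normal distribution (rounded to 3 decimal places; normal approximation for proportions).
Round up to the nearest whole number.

Using z* for proportion z-interval (normal approximation).

For 98% confidence, z* = 2.326 (from standard normal table)

Sample size formula for proportion z-interval: n = z*²p̂(1-p̂)/E²

n = 2.326² × 0.74 × 0.26 / 0.038²
  = 5.410276 × 0.1924 / 0.001444
  = 720.8706

Round up to the nearest whole number: n = 721

721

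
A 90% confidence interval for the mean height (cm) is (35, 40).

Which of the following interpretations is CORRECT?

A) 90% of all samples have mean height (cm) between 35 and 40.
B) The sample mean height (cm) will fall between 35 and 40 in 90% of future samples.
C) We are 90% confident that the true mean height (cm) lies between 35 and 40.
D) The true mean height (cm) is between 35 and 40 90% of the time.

A confidence interval represents our confidence in the procedure, not a probability statement about the parameter.

Key concept: If we repeated this sampling process many times and computed a 90% CI each time, about 90% of those intervals would contain the true population parameter.

For this specific interval (35, 40):
- Midpoint (point estimate): 37.5
- Margin of error: 2.5

The correct interpretation is the one stating confidence that the true parameter lies in the interval — option C.

C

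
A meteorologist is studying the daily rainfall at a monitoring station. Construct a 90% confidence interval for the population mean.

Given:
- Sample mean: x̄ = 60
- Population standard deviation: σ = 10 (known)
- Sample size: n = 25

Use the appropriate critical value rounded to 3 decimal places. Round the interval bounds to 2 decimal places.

The population standard deviation σ is known, so use a z-interval (standard normal critical value).

For 90% confidence, z* = 1.645 (from standard normal table)

Standard error: SE = σ/√n = 10/√25 = 2.000000

Margin of error: E = z* × SE = 1.645 × 2.000000 = 3.2900

Z-interval: x̄ ± E = 60 ± 3.2900 = (56.7100, 63.2900)

Rounded to 2 decimal places:

(56.71, 63.29)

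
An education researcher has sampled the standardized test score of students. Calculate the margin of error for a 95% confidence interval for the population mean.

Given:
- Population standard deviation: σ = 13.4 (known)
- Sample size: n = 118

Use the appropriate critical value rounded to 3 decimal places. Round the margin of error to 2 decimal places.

The population standard deviation σ is known, so use the z-interval margin of error formula.

For 95% confidence, z* = 1.96 (from standard normal table)

Margin of error formula for z-interval: E = z* × σ/√n

E = 1.96 × 13.4/√118
  = 1.96 × 1.233570
  = 2.4178

Rounded to 2 decimal places:

2.42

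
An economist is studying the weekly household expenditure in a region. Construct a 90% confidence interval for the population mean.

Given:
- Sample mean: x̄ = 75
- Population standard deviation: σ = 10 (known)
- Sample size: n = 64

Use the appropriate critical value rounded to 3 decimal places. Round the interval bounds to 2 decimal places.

The population standard deviation σ is known, so use a z-interval (standard normal critical value).

For 90% confidence, z* = 1.645 (from standard normal table)

Standard error: SE = σ/√n = 10/√64 = 1.250000

Margin of error: E = z* × SE = 1.645 × 1.250000 = 2.0562

Z-interval: x̄ ± E = 75 ± 2.0562 = (72.9437, 77.0563)

Rounded to 2 decimal places:

(72.94, 77.06)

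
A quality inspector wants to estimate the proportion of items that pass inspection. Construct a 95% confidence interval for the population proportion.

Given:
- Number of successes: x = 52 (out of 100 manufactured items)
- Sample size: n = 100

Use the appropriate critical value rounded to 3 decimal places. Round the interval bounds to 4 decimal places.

Sample proportion: p̂ = 52/100 = 0.520000

Check conditions for normal approximation:
  np̂ = 52 ≥ 10 ✓
  n(1-p̂) = 48 ≥ 10 ✓

The sample is large enough, so use a z-interval (normal approximation) for the proportion.

For 95% confidence, z* = 1.96 (from standard normal table)

Standard error: SE = √(p̂(1-p̂)/n) = √(0.520000×0.480000/100) = 0.04995998

Margin of error: E = z* × SE = 1.96 × 0.04995998 = 0.097922

Z-interval: p̂ ± E = 0.520000 ± 0.097922 = (0.422078, 0.617922)

Rounded to 4 decimal places:

(0.4221, 0.6179)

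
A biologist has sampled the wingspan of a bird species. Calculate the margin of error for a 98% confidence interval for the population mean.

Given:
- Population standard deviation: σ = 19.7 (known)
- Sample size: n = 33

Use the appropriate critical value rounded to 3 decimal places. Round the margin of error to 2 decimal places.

The population standard deviation σ is known, so use the z-interval margin of error formula.

For 98% confidence, z* = 2.326 (from standard normal table)

Margin of error formula for z-interval: E = z* × σ/√n

E = 2.326 × 19.7/√33
  = 2.326 × 3.429330
  = 7.9766

Rounded to 2 decimal places:

7.98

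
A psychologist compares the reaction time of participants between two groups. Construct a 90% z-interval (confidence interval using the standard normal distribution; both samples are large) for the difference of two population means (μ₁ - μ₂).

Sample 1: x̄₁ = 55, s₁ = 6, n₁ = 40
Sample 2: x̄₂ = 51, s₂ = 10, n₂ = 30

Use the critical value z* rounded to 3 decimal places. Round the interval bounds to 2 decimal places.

Both samples are large (n₁ = 40 ≥ 30, n₂ = 30 ≥ 30), so a z-interval for the difference of means applies.

Point estimate: x̄₁ - x̄₂ = 55 - 51 = 4

Standard error: SE = √(s₁²/n₁ + s₂²/n₂)
= √(6²/40 + 10²/30)
= √(0.900000 + 3.333333)
= 2.057507

For 90% confidence, z* = 1.645 (from standard normal table)
Margin of error: E = z* × SE = 1.645 × 2.057507 = 3.3846

Z-interval: (x̄₁ - x̄₂) ± E = 4 ± 3.3846 = (0.6154, 7.3846)

Rounded to 2 decimal places:

(0.62, 7.38)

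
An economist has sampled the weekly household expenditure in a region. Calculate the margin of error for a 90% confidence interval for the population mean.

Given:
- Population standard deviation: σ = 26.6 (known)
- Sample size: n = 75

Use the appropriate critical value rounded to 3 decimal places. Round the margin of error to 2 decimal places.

The population standard deviation σ is known, so use the z-interval margin of error formula.

For 90% confidence, z* = 1.645 (from standard normal table)

Margin of error formula for z-interval: E = z* × σ/√n

E = 1.645 × 26.6/√75
  = 1.645 × 3.071503
  = 5.0526

Rounded to 2 decimal places:

5.05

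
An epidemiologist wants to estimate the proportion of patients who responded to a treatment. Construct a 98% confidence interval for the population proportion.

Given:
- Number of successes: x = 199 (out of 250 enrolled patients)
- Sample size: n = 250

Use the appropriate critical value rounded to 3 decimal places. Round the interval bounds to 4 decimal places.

Sample proportion: p̂ = 199/250 = 0.796000

Check conditions for normal approximation:
  np̂ = 199 ≥ 10 ✓
  n(1-p̂) = 51 ≥ 10 ✓

The sample is large enough, so use a z-interval (normal approximation) for the proportion.

For 98% confidence, z* = 2.326 (from standard normal table)

Standard error: SE = √(p̂(1-p̂)/n) = √(0.796000×0.204000/250) = 0.02548600

Margin of error: E = z* × SE = 2.326 × 0.02548600 = 0.059280

Z-interval: p̂ ± E = 0.796000 ± 0.059280 = (0.736720, 0.855280)

Rounded to 4 decimal places:

(0.7367, 0.8553)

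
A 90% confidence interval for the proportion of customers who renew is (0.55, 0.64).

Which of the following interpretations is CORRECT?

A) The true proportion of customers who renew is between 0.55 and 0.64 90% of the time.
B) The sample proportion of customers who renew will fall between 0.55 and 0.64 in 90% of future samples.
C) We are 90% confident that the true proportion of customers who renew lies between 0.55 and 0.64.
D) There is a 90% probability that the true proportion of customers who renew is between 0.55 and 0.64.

A confidence interval represents our confidence in the procedure, not a probability statement about the parameter.

Key concept: If we repeated this sampling process many times and computed a 90% CI each time, about 90% of those intervals would contain the true population parameter.

For this specific interval (0.55, 0.64):
- Midpoint (point estimate): 0.595
- Margin of error: 0.045

The correct interpretation is the one stating confidence that the true parameter lies in the interval — option C.

C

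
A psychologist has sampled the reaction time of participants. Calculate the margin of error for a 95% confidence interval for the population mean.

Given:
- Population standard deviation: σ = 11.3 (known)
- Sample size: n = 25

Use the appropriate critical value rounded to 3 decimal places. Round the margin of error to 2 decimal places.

The population standard deviation σ is known, so use the z-interval margin of error formula.

For 95% confidence, z* = 1.96 (from standard normal table)

Margin of error formula for z-interval: E = z* × σ/√n

E = 1.96 × 11.3/√25
  = 1.96 × 2.260000
  = 4.4296

Rounded to 2 decimal places:

4.43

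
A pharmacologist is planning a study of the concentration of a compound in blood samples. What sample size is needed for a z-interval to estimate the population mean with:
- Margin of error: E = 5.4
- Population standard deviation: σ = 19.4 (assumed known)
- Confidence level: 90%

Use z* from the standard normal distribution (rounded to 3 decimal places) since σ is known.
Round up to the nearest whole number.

Using z* since population σ is known (z-interval formula).

For 90% confidence, z* = 1.645 (from standard normal table)

Sample size formula for z-interval: n = (z*σ/E)²

n = (1.645 × 19.4 / 5.4)²
  = (5.909815)²
  = 34.9259

Round up to the nearest whole number: n = 35

35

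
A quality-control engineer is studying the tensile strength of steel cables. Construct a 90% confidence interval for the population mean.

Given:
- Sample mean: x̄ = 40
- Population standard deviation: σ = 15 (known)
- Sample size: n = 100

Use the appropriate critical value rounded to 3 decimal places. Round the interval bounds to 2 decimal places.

The population standard deviation σ is known, so use a z-interval (standard normal critical value).

For 90% confidence, z* = 1.645 (from standard normal table)

Standard error: SE = σ/√n = 15/√100 = 1.500000

Margin of error: E = z* × SE = 1.645 × 1.500000 = 2.4675

Z-interval: x̄ ± E = 40 ± 2.4675 = (37.5325, 42.4675)

Rounded to 2 decimal places:

(37.53, 42.47)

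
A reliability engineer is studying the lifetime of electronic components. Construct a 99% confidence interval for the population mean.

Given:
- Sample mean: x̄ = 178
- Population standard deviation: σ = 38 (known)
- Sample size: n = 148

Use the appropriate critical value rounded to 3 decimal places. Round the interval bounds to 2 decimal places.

The population standard deviation σ is known, so use a z-interval (standard normal critical value).

For 99% confidence, z* = 2.576 (from standard normal table)

Standard error: SE = σ/√n = 38/√148 = 3.123581

Margin of error: E = z* × SE = 2.576 × 3.123581 = 8.0463

Z-interval: x̄ ± E = 178 ± 8.0463 = (169.9537, 186.0463)

Rounded to 2 decimal places:

(169.95, 186.05)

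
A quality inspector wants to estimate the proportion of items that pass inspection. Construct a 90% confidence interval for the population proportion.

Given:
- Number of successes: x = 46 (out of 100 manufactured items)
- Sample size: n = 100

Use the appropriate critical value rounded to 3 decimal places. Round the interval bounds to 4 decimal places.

Sample proportion: p̂ = 46/100 = 0.460000

Check conditions for normal approximation:
  np̂ = 46 ≥ 10 ✓
  n(1-p̂) = 54 ≥ 10 ✓

The sample is large enough, so use a z-interval (normal approximation) for the proportion.

For 90% confidence, z* = 1.645 (from standard normal table)

Standard error: SE = √(p̂(1-p̂)/n) = √(0.460000×0.540000/100) = 0.04983974

Margin of error: E = z* × SE = 1.645 × 0.04983974 = 0.081986

Z-interval: p̂ ± E = 0.460000 ± 0.081986 = (0.378014, 0.541986)

Rounded to 4 decimal places:

(0.3780, 0.5420)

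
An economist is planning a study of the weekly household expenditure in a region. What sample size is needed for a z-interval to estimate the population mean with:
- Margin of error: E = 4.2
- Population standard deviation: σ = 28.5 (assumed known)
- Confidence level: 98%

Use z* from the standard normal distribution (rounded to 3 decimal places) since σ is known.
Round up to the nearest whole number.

Using z* since population σ is known (z-interval formula).

For 98% confidence, z* = 2.326 (from standard normal table)

Sample size formula for z-interval: n = (z*σ/E)²

n = (2.326 × 28.5 / 4.2)²
  = (15.783571)²
  = 249.1211

Round up to the nearest whole number: n = 250

250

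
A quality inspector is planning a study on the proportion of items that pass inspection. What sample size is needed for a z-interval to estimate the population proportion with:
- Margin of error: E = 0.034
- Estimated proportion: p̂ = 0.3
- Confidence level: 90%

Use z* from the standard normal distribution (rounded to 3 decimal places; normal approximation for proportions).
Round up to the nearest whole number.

Using z* for proportion z-interval (normal approximation).

For 90% confidence, z* = 1.645 (from standard normal table)

Sample size formula for proportion z-interval: n = z*²p̂(1-p̂)/E²

n = 1.645² × 0.3 × 0.7 / 0.034²
  = 2.706025 × 0.21 / 0.001156
  = 491.5789

Round up to the nearest whole number: n = 492

492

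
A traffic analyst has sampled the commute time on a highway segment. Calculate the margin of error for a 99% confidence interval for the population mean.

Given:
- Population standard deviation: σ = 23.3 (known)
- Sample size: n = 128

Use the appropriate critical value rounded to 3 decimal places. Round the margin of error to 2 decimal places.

The population standard deviation σ is known, so use the z-interval margin of error formula.

For 99% confidence, z* = 2.576 (from standard normal table)

Margin of error formula for z-interval: E = z* × σ/√n

E = 2.576 × 23.3/√128
  = 2.576 × 2.059449
  = 5.3051

Rounded to 2 decimal places:

5.31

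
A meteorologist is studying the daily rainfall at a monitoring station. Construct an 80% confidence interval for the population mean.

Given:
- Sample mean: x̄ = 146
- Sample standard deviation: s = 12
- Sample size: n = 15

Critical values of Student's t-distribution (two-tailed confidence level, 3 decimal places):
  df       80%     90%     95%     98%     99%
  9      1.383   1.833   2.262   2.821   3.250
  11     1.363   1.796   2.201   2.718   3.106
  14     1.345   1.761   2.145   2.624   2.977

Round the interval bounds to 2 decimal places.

The population standard deviation σ is unknown (only the sample standard deviation s is given), so use a t-interval with df = n - 1 = 15 - 1 = 14.

For 80% confidence with df = 14, t* = 1.345 (from t-table)

Standard error: SE = s/√n = 12/√15 = 3.098387

Margin of error: E = t* × SE = 1.345 × 3.098387 = 4.1673

T-interval: x̄ ± E = 146 ± 4.1673 = (141.8327, 150.1673)

Rounded to 2 decimal places:

(141.83, 150.17)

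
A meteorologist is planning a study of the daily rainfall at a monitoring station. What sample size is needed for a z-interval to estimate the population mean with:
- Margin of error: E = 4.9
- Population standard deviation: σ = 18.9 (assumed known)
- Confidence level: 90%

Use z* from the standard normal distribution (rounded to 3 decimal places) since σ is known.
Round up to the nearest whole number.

Using z* since population σ is known (z-interval formula).

For 90% confidence, z* = 1.645 (from standard normal table)

Sample size formula for z-interval: n = (z*σ/E)²

n = (1.645 × 18.9 / 4.9)²
  = (6.345000)²
  = 40.2590

Round up to the nearest whole number: n = 41

41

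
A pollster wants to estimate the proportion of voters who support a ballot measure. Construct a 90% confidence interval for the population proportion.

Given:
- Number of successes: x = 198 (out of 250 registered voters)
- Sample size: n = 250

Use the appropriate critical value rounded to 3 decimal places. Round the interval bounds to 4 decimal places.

Sample proportion: p̂ = 198/250 = 0.792000

Check conditions for normal approximation:
  np̂ = 198 ≥ 10 ✓
  n(1-p̂) = 52 ≥ 10 ✓

The sample is large enough, so use a z-interval (normal approximation) for the proportion.

For 90% confidence, z* = 1.645 (from standard normal table)

Standard error: SE = √(p̂(1-p̂)/n) = √(0.792000×0.208000/250) = 0.02566990

Margin of error: E = z* × SE = 1.645 × 0.02566990 = 0.042227

Z-interval: p̂ ± E = 0.792000 ± 0.042227 = (0.749773, 0.834227)

Rounded to 4 decimal places:

(0.7498, 0.8342)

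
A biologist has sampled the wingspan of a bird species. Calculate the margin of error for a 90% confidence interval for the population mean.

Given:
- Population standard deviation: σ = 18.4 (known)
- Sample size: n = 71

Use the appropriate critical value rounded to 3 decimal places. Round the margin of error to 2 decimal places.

The population standard deviation σ is known, so use the z-interval margin of error formula.

For 90% confidence, z* = 1.645 (from standard normal table)

Margin of error formula for z-interval: E = z* × σ/√n

E = 1.645 × 18.4/√71
  = 1.645 × 2.183678
  = 3.5922

Rounded to 2 decimal places:

3.59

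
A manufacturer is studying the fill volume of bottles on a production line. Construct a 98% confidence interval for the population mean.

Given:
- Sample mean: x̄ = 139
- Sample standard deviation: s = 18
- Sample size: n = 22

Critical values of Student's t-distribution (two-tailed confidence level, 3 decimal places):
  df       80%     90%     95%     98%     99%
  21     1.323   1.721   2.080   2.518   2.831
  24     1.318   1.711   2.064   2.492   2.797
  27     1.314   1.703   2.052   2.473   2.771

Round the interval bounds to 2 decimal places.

The population standard deviation σ is unknown (only the sample standard deviation s is given), so use a t-interval with df = n - 1 = 22 - 1 = 21.

For 98% confidence with df = 21, t* = 2.518 (from t-table)

Standard error: SE = s/√n = 18/√22 = 3.837613

Margin of error: E = t* × SE = 2.518 × 3.837613 = 9.6631

T-interval: x̄ ± E = 139 ± 9.6631 = (129.3369, 148.6631)

Rounded to 2 decimal places:

(129.34, 148.66)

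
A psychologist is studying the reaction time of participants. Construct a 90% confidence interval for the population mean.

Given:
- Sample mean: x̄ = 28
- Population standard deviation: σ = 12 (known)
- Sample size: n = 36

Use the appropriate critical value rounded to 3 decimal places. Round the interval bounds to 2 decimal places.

The population standard deviation σ is known, so use a z-interval (standard normal critical value).

For 90% confidence, z* = 1.645 (from standard normal table)

Standard error: SE = σ/√n = 12/√36 = 2.000000

Margin of error: E = z* × SE = 1.645 × 2.000000 = 3.2900

Z-interval: x̄ ± E = 28 ± 3.2900 = (24.7100, 31.2900)

Rounded to 2 decimal places:

(24.71, 31.29)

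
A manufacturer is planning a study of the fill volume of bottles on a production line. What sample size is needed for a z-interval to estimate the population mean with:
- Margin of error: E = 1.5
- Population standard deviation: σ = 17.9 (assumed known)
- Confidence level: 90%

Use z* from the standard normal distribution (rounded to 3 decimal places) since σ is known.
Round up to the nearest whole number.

Using z* since population σ is known (z-interval formula).

For 90% confidence, z* = 1.645 (from standard normal table)

Sample size formula for z-interval: n = (z*σ/E)²

n = (1.645 × 17.9 / 1.5)²
  = (19.630333)²
  = 385.3500

Round up to the nearest whole number: n = 386

386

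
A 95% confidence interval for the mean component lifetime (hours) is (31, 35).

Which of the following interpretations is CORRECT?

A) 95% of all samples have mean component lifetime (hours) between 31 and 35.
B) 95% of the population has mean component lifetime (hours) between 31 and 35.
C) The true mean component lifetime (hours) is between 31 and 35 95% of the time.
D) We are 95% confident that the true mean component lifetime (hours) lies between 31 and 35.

A confidence interval represents our confidence in the procedure, not a probability statement about the parameter.

Key concept: If we repeated this sampling process many times and computed a 95% CI each time, about 95% of those intervals would contain the true population parameter.

For this specific interval (31, 35):
- Midpoint (point estimate): 33
- Margin of error: 2

The correct interpretation is the one stating confidence that the true parameter lies in the interval — option D.

D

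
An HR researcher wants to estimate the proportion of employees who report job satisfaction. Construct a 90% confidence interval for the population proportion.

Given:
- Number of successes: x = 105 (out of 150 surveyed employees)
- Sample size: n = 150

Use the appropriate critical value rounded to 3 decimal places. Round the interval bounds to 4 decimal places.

Sample proportion: p̂ = 105/150 = 0.7000000

Check conditions for normal approximation:
  np̂ = 105 ≥ 10 ✓
  n(1-p̂) = 45 ≥ 10 ✓

The sample is large enough, so use a z-interval (normal approximation) for the proportion.

For 90% confidence, z* = 1.645 (from standard normal table)

Standard error: SE = √(p̂(1-p̂)/n) = √(0.7000000×0.3000000/150) = 0.037416574

Margin of error: E = z* × SE = 1.645 × 0.037416574 = 0.0615503

Z-interval: p̂ ± E = 0.7000000 ± 0.0615503 = (0.6384497, 0.7615503)

Rounded to 4 decimal places:

(0.6384, 0.7616)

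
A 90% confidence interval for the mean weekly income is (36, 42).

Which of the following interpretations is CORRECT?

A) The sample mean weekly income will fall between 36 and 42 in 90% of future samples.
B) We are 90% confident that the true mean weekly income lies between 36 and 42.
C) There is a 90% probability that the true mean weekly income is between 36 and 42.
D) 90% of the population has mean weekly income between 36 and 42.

A confidence interval represents our confidence in the procedure, not a probability statement about the parameter.

Key concept: If we repeated this sampling process many times and computed a 90% CI each time, about 90% of those intervals would contain the true population parameter.

For this specific interval (36, 42):
- Midpoint (point estimate): 39
- Margin of error: 3

The correct interpretation is the one stating confidence that the true parameter lies in the interval — option B.

B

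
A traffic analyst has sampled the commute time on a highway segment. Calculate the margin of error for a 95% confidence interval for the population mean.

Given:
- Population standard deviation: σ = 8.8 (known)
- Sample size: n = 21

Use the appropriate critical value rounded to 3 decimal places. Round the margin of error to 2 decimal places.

The population standard deviation σ is known, so use the z-interval margin of error formula.

For 95% confidence, z* = 1.96 (from standard normal table)

Margin of error formula for z-interval: E = z* × σ/√n

E = 1.96 × 8.8/√21
  = 1.96 × 1.920317
  = 3.7638

Rounded to 2 decimal places:

3.76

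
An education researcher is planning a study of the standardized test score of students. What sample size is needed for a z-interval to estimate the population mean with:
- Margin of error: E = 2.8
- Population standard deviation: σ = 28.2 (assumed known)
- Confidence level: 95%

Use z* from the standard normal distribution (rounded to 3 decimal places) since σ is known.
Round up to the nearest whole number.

Using z* since population σ is known (z-interval formula).

For 95% confidence, z* = 1.96 (from standard normal table)

Sample size formula for z-interval: n = (z*σ/E)²

n = (1.96 × 28.2 / 2.8)²
  = (19.740000)²
  = 389.6676

Round up to the nearest whole number: n = 390

390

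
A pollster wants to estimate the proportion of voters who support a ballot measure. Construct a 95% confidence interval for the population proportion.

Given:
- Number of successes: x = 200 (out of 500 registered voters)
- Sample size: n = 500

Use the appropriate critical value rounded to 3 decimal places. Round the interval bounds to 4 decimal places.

Sample proportion: p̂ = 200/500 = 0.400000

Check conditions for normal approximation:
  np̂ = 200 ≥ 10 ✓
  n(1-p̂) = 300 ≥ 10 ✓

The sample is large enough, so use a z-interval (normal approximation) for the proportion.

For 95% confidence, z* = 1.96 (from standard normal table)

Standard error: SE = √(p̂(1-p̂)/n) = √(0.400000×0.600000/500) = 0.02190890

Margin of error: E = z* × SE = 1.96 × 0.02190890 = 0.042941

Z-interval: p̂ ± E = 0.400000 ± 0.042941 = (0.357059, 0.442941)

Rounded to 4 decimal places:

(0.3571, 0.4429)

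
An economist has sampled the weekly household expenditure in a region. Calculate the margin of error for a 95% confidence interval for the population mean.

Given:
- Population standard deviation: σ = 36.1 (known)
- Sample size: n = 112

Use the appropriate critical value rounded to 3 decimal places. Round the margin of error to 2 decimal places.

The population standard deviation σ is known, so use the z-interval margin of error formula.

For 95% confidence, z* = 1.96 (from standard normal table)

Margin of error formula for z-interval: E = z* × σ/√n

E = 1.96 × 36.1/√112
  = 1.96 × 3.411129
  = 6.6858

Rounded to 2 decimal places:

6.69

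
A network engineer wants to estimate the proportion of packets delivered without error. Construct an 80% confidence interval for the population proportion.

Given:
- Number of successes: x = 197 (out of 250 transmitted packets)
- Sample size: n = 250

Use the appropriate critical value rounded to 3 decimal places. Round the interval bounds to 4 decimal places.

Sample proportion: p̂ = 197/250 = 0.788000

Check conditions for normal approximation:
  np̂ = 197 ≥ 10 ✓
  n(1-p̂) = 53 ≥ 10 ✓

The sample is large enough, so use a z-interval (normal approximation) for the proportion.

For 80% confidence, z* = 1.282 (from standard normal table)

Standard error: SE = √(p̂(1-p̂)/n) = √(0.788000×0.212000/250) = 0.02585003

Margin of error: E = z* × SE = 1.282 × 0.02585003 = 0.033140

Z-interval: p̂ ± E = 0.788000 ± 0.033140 = (0.754860, 0.821140)

Rounded to 4 decimal places:

(0.7549, 0.8211)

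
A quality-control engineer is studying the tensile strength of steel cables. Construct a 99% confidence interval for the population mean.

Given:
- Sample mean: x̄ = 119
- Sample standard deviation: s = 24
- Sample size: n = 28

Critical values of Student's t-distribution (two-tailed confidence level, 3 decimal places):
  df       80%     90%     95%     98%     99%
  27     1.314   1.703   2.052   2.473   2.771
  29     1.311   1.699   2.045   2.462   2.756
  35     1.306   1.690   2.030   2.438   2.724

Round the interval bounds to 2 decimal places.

The population standard deviation σ is unknown (only the sample standard deviation s is given), so use a t-interval with df = n - 1 = 28 - 1 = 27.

For 99% confidence with df = 27, t* = 2.771 (from t-table)

Standard error: SE = s/√n = 24/√28 = 4.535574

Margin of error: E = t* × SE = 2.771 × 4.535574 = 12.5681

T-interval: x̄ ± E = 119 ± 12.5681 = (106.4319, 131.5681)

Rounded to 2 decimal places:

(106.43, 131.57)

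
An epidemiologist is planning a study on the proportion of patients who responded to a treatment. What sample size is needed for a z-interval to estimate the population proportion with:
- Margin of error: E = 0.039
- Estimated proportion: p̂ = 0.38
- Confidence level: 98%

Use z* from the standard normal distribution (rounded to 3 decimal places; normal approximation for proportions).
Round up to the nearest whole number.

Using z* for proportion z-interval (normal approximation).

For 98% confidence, z* = 2.326 (from standard normal table)

Sample size formula for proportion z-interval: n = z*²p̂(1-p̂)/E²

n = 2.326² × 0.38 × 0.62 / 0.039²
  = 5.410276 × 0.2356 / 0.001521
  = 838.0414

Round up to the nearest whole number: n = 839

839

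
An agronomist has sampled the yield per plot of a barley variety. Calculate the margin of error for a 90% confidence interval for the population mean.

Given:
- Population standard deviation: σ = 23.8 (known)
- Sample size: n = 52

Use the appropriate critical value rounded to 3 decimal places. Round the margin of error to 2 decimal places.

The population standard deviation σ is known, so use the z-interval margin of error formula.

For 90% confidence, z* = 1.645 (from standard normal table)

Margin of error formula for z-interval: E = z* × σ/√n

E = 1.645 × 23.8/√52
  = 1.645 × 3.300466
  = 5.4293

Rounded to 2 decimal places:

5.43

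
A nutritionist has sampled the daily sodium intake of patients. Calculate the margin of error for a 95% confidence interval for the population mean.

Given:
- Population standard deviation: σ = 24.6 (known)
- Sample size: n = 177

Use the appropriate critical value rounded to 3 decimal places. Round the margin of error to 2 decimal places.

The population standard deviation σ is known, so use the z-interval margin of error formula.

For 95% confidence, z* = 1.96 (from standard normal table)

Margin of error formula for z-interval: E = z* × σ/√n

E = 1.96 × 24.6/√177
  = 1.96 × 1.849049
  = 3.6241

Rounded to 2 decimal places:

3.62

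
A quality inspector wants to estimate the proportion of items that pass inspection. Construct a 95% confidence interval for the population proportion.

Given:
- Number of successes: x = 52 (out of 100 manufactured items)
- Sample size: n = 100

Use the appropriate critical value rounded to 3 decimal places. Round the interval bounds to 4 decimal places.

Sample proportion: p̂ = 52/100 = 0.520000

Check conditions for normal approximation:
  np̂ = 52 ≥ 10 ✓
  n(1-p̂) = 48 ≥ 10 ✓

The sample is large enough, so use a z-interval (normal approximation) for the proportion.

For 95% confidence, z* = 1.96 (from standard normal table)

Standard error: SE = √(p̂(1-p̂)/n) = √(0.520000×0.480000/100) = 0.04995998

Margin of error: E = z* × SE = 1.96 × 0.04995998 = 0.097922

Z-interval: p̂ ± E = 0.520000 ± 0.097922 = (0.422078, 0.617922)

Rounded to 4 decimal places:

(0.4221, 0.6179)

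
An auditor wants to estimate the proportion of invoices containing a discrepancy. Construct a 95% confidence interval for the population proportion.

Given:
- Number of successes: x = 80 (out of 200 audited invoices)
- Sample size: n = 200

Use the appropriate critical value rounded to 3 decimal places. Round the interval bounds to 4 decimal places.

Sample proportion: p̂ = 80/200 = 0.400000

Check conditions for normal approximation:
  np̂ = 80 ≥ 10 ✓
  n(1-p̂) = 120 ≥ 10 ✓

The sample is large enough, so use a z-interval (normal approximation) for the proportion.

For 95% confidence, z* = 1.96 (from standard normal table)

Standard error: SE = √(p̂(1-p̂)/n) = √(0.400000×0.600000/200) = 0.03464102

Margin of error: E = z* × SE = 1.96 × 0.03464102 = 0.067896

Z-interval: p̂ ± E = 0.400000 ± 0.067896 = (0.332104, 0.467896)

Rounded to 4 decimal places:

(0.3321, 0.4679)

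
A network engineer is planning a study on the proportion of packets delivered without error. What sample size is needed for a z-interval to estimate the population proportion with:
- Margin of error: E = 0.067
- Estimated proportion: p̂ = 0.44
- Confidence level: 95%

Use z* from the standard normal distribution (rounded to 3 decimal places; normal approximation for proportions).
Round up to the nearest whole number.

Using z* for proportion z-interval (normal approximation).

For 95% confidence, z* = 1.96 (from standard normal table)

Sample size formula for proportion z-interval: n = z*²p̂(1-p̂)/E²

n = 1.96² × 0.44 × 0.56 / 0.067²
  = 3.8416 × 0.2464 / 0.004489
  = 210.8644

Round up to the nearest whole number: n = 211

211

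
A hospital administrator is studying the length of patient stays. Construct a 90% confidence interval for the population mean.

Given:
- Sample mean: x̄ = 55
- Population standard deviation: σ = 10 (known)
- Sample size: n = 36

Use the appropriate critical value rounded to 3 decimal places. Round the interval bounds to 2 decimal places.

The population standard deviation σ is known, so use a z-interval (standard normal critical value).

For 90% confidence, z* = 1.645 (from standard normal table)

Standard error: SE = σ/√n = 10/√36 = 1.666667

Margin of error: E = z* × SE = 1.645 × 1.666667 = 2.7417

Z-interval: x̄ ± E = 55 ± 2.7417 = (52.2583, 57.7417)

Rounded to 2 decimal places:

(52.26, 57.74)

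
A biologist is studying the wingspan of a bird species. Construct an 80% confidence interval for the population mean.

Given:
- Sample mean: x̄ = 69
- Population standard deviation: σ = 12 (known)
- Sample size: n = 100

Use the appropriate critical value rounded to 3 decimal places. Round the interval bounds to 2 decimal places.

The population standard deviation σ is known, so use a z-interval (standard normal critical value).

For 80% confidence, z* = 1.282 (from standard normal table)

Standard error: SE = σ/√n = 12/√100 = 1.200000

Margin of error: E = z* × SE = 1.282 × 1.200000 = 1.5384

Z-interval: x̄ ± E = 69 ± 1.5384 = (67.4616, 70.5384)

Rounded to 2 decimal places:

(67.46, 70.54)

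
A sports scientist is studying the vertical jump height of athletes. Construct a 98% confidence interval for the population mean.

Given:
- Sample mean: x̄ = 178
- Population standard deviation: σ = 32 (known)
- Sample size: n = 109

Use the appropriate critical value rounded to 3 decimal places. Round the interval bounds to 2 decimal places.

The population standard deviation σ is known, so use a z-interval (standard normal critical value).

For 98% confidence, z* = 2.326 (from standard normal table)

Standard error: SE = σ/√n = 32/√109 = 3.065044

Margin of error: E = z* × SE = 2.326 × 3.065044 = 7.1293

Z-interval: x̄ ± E = 178 ± 7.1293 = (170.8707, 185.1293)

Rounded to 2 decimal places:

(170.87, 185.13)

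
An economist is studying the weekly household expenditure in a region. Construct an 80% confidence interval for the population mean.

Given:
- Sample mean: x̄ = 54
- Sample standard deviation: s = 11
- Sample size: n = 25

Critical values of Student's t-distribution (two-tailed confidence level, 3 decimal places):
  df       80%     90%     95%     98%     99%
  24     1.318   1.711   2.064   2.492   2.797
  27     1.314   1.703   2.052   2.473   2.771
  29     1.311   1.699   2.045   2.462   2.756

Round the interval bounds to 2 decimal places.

The population standard deviation σ is unknown (only the sample standard deviation s is given), so use a t-interval with df = n - 1 = 25 - 1 = 24.

For 80% confidence with df = 24, t* = 1.318 (from t-table)

Standard error: SE = s/√n = 11/√25 = 2.200000

Margin of error: E = t* × SE = 1.318 × 2.200000 = 2.8996

T-interval: x̄ ± E = 54 ± 2.8996 = (51.1004, 56.8996)

Rounded to 2 decimal places:

(51.10, 56.90)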